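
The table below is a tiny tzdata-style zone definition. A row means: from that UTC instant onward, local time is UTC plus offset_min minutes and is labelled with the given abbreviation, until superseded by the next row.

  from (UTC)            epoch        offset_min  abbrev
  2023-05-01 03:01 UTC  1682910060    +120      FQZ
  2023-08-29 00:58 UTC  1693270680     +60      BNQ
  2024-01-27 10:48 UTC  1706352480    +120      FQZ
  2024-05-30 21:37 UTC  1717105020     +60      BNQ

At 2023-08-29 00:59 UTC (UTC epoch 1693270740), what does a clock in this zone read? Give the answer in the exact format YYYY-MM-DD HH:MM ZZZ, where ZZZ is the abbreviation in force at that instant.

2023-08-29 01:59 BNQ

Query: 2023-08-29 00:59 UTC
Rule 2/4 (BNQ, +01:00): 2023-08-29 00:58 UTC ≤ query < 2024-01-27 10:48 UTC
0·60 + 59 + 60 = 119 min
119 = 0·1440 + 119; 119 = 1·60 + 59 → 01:59, same day
→ 2023-08-29 01:59 BNQ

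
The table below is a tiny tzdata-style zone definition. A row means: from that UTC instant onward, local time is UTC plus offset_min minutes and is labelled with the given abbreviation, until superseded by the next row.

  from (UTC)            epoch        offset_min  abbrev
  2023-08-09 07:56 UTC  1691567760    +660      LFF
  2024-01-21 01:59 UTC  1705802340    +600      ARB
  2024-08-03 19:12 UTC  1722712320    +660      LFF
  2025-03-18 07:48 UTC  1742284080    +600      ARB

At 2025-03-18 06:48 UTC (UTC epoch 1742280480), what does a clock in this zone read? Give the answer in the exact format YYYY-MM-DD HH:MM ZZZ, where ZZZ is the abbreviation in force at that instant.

Query: 2025-03-18 06:48 UTC
Rule 3/4 (LFF, +11:00): 2024-08-03 19:12 UTC ≤ query < 2025-03-18 07:48 UTC
6·60 + 48 + 660 = 1068 min
1068 = 0·1440 + 1068; 1068 = 17·60 + 48 → 17:48, same day
→ 2025-03-18 17:48 LFF

2025-03-18 17:48 LFF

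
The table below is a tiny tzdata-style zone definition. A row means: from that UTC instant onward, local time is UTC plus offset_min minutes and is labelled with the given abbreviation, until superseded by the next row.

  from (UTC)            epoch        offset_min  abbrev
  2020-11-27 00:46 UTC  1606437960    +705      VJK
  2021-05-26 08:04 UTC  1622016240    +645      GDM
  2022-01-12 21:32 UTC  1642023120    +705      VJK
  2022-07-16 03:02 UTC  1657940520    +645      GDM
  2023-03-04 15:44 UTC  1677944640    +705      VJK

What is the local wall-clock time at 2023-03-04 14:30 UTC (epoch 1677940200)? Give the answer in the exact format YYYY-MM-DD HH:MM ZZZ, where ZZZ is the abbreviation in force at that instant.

Query: 2023-03-04 14:30 UTC
Rule 4/5 (GDM, +10:45): 2022-07-16 03:02 UTC ≤ query < 2023-03-04 15:44 UTC
14·60 + 30 + 645 = 1515 min
1515 = 1·1440 + 75; 75 = 1·60 + 15 → 01:15, 2023-03-04 + 1 day = 2023-03-05
→ 2023-03-05 01:15 GDM

2023-03-05 01:15 GDM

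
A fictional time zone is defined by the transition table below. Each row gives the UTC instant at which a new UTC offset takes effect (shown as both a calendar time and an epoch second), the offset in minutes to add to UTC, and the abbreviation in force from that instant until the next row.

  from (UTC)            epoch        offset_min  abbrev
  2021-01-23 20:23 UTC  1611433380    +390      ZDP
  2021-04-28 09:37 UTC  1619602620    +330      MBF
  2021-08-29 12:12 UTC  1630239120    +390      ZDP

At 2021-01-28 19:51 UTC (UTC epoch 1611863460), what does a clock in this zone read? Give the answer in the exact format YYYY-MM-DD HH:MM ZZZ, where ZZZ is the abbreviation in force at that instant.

Query: 2021-01-28 19:51 UTC
Rule 1/3 (ZDP, +06:30): 2021-01-23 20:23 UTC ≤ query < 2021-04-28 09:37 UTC
19·60 + 51 + 390 = 1581 min
1581 = 1·1440 + 141; 141 = 2·60 + 21 → 02:21, 2021-01-28 + 1 day = 2021-01-29
→ 2021-01-29 02:21 ZDP

2021-01-29 02:21 ZDP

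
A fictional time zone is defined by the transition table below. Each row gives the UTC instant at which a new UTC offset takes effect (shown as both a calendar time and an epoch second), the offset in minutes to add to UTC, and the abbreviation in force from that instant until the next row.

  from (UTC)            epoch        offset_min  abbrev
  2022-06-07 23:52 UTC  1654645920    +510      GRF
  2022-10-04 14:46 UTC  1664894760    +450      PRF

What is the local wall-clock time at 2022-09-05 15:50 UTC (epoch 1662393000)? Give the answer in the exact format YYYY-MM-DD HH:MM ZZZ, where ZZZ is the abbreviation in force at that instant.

2022-09-06 00:20 GRF

Query: 2022-09-05 15:50 UTC
Rule 1/2 (GRF, +08:30): 2022-06-07 23:52 UTC ≤ query < 2022-10-04 14:46 UTC
15·60 + 50 + 510 = 1460 min
1460 = 1·1440 + 20; 20 = 0·60 + 20 → 00:20, 2022-09-05 + 1 day = 2022-09-06
→ 2022-09-06 00:20 GRF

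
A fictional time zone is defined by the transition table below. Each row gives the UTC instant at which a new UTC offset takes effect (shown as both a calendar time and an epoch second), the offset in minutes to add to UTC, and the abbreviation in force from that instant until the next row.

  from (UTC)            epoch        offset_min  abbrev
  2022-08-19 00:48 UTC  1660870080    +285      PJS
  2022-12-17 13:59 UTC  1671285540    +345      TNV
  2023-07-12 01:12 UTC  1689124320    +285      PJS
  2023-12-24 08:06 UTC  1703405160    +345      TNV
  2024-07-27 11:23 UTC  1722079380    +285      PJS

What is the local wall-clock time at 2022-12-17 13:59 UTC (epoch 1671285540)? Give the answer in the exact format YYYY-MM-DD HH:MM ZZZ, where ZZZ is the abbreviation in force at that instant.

Query: 2022-12-17 13:59 UTC
Rule 2/5 (TNV, +05:45): 2022-12-17 13:59 UTC ≤ query < 2023-07-12 01:12 UTC
13·60 + 59 + 345 = 1184 min
1184 = 0·1440 + 1184; 1184 = 19·60 + 44 → 19:44, same day
→ 2022-12-17 19:44 TNV

2022-12-17 19:44 TNV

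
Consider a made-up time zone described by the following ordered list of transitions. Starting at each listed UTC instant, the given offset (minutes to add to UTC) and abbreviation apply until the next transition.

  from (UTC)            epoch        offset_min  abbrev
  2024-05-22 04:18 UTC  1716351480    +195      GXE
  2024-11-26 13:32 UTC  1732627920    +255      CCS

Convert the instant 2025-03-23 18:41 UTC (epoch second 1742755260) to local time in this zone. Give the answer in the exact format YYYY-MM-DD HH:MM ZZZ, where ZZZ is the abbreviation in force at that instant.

Query: 2025-03-23 18:41 UTC
Rule 2/2 (CCS, +04:15): 2024-11-26 13:32 UTC ≤ query < +∞
18·60 + 41 + 255 = 1376 min
1376 = 0·1440 + 1376; 1376 = 22·60 + 56 → 22:56, same day
→ 2025-03-23 22:56 CCS

2025-03-23 22:56 CCS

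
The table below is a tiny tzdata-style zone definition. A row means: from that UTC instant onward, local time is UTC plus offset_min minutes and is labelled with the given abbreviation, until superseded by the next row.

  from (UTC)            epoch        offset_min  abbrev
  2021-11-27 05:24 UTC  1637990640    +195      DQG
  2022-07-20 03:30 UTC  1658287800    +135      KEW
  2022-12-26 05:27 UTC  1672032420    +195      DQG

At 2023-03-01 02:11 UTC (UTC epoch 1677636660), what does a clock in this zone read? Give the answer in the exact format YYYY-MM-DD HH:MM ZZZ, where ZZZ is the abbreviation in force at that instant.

2023-03-01 05:26 DQG

Query: 2023-03-01 02:11 UTC
Rule 3/3 (DQG, +03:15): 2022-12-26 05:27 UTC ≤ query < +∞
2·60 + 11 + 195 = 326 min
326 = 0·1440 + 326; 326 = 5·60 + 26 → 05:26, same day
→ 2023-03-01 05:26 DQG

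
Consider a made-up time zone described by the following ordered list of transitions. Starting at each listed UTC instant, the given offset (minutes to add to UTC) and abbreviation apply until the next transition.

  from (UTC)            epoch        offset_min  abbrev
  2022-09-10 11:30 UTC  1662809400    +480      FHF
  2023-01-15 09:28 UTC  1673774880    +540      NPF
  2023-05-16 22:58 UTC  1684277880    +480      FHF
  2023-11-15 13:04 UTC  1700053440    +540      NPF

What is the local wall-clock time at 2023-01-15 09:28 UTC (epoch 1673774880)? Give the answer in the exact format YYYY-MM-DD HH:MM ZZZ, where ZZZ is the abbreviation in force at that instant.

Query: 2023-01-15 09:28 UTC
Rule 2/4 (NPF, +09:00): 2023-01-15 09:28 UTC ≤ query < 2023-05-16 22:58 UTC
9·60 + 28 + 540 = 1108 min
1108 = 0·1440 + 1108; 1108 = 18·60 + 28 → 18:28, same day
→ 2023-01-15 18:28 NPF

2023-01-15 18:28 NPF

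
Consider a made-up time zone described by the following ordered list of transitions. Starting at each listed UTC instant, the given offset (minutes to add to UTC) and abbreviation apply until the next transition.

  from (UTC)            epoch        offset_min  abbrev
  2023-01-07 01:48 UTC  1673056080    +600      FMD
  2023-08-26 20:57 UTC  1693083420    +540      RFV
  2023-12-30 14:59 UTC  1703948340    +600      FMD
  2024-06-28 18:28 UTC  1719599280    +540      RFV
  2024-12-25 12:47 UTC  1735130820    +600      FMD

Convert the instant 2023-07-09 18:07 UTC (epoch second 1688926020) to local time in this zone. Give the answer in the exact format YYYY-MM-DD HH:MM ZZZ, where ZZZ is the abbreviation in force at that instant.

Query: 2023-07-09 18:07 UTC
Rule 1/5 (FMD, +10:00): 2023-01-07 01:48 UTC ≤ query < 2023-08-26 20:57 UTC
18·60 + 7 + 600 = 1687 min
1687 = 1·1440 + 247; 247 = 4·60 + 7 → 04:07, 2023-07-09 + 1 day = 2023-07-10
→ 2023-07-10 04:07 FMD

2023-07-10 04:07 FMD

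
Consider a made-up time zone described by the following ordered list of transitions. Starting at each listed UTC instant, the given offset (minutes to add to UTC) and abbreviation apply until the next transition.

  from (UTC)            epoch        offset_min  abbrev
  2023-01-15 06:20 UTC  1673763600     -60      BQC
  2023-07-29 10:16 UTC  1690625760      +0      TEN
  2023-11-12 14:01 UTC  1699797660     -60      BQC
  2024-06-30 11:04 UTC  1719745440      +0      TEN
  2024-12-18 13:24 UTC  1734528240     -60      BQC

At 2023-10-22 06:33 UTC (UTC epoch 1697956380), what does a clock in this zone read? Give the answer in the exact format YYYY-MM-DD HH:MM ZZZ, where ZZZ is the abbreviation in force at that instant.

Query: 2023-10-22 06:33 UTC
Rule 2/5 (TEN, +00:00): 2023-07-29 10:16 UTC ≤ query < 2023-11-12 14:01 UTC
6·60 + 33 + 0 = 393 min
393 = 0·1440 + 393; 393 = 6·60 + 33 → 06:33, same day
→ 2023-10-22 06:33 TEN

2023-10-22 06:33 TEN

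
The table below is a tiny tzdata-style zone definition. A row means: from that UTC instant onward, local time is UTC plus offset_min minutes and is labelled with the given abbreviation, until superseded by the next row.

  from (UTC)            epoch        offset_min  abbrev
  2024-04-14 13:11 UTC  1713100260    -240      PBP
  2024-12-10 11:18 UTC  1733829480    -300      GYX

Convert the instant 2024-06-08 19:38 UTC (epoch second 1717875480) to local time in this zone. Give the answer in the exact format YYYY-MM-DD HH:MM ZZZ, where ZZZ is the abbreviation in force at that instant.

Query: 2024-06-08 19:38 UTC
Rule 1/2 (PBP, -04:00): 2024-04-14 13:11 UTC ≤ query < 2024-12-10 11:18 UTC
19·60 + 38 - 240 = 938 min
938 = 0·1440 + 938; 938 = 15·60 + 38 → 15:38, same day
→ 2024-06-08 15:38 PBP

2024-06-08 15:38 PBP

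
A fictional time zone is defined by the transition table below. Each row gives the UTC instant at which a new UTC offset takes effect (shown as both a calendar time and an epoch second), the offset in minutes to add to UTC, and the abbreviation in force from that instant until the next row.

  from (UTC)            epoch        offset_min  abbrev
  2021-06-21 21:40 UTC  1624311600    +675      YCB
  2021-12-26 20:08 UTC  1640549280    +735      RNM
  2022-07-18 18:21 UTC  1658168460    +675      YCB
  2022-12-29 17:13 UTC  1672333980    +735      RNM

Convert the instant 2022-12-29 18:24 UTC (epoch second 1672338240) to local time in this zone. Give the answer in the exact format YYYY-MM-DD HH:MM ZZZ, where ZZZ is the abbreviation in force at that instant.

Query: 2022-12-29 18:24 UTC
Rule 4/4 (RNM, +12:15): 2022-12-29 17:13 UTC ≤ query < +∞
18·60 + 24 + 735 = 1839 min
1839 = 1·1440 + 399; 399 = 6·60 + 39 → 06:39, 2022-12-29 + 1 day = 2022-12-30
→ 2022-12-30 06:39 RNM

2022-12-30 06:39 RNM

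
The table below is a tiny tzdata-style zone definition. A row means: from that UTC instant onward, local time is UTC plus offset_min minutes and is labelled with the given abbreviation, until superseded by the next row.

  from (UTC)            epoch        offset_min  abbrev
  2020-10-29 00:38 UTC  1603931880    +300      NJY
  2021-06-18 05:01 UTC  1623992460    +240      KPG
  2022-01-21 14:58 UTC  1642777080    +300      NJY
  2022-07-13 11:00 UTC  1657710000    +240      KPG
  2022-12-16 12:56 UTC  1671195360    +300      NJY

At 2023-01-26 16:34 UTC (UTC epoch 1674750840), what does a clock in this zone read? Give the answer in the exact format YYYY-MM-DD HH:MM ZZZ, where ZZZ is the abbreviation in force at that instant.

Query: 2023-01-26 16:34 UTC
Rule 5/5 (NJY, +05:00): 2022-12-16 12:56 UTC ≤ query < +∞
16·60 + 34 + 300 = 1294 min
1294 = 0·1440 + 1294; 1294 = 21·60 + 34 → 21:34, same day
→ 2023-01-26 21:34 NJY

2023-01-26 21:34 NJY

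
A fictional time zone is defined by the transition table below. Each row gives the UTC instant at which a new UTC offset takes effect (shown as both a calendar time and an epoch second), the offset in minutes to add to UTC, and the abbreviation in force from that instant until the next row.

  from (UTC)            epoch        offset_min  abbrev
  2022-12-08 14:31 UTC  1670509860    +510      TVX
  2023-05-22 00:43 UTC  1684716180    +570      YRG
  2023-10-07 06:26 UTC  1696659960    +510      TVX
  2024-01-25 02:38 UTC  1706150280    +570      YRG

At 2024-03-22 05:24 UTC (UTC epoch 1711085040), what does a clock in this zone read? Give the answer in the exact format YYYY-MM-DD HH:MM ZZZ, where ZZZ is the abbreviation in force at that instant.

Query: 2024-03-22 05:24 UTC
Rule 4/4 (YRG, +09:30): 2024-01-25 02:38 UTC ≤ query < +∞
5·60 + 24 + 570 = 894 min
894 = 0·1440 + 894; 894 = 14·60 + 54 → 14:54, same day
→ 2024-03-22 14:54 YRG

2024-03-22 14:54 YRG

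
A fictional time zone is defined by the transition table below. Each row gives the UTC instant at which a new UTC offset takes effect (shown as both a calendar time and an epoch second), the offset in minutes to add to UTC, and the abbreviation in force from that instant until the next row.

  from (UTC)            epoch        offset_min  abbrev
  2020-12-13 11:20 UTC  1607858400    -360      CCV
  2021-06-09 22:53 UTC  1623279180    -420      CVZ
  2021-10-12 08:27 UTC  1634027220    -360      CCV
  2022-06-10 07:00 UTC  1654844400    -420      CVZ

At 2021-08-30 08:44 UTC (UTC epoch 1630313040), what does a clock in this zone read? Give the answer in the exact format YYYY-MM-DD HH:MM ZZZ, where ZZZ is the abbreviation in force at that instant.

Query: 2021-08-30 08:44 UTC
Rule 2/4 (CVZ, -07:00): 2021-06-09 22:53 UTC ≤ query < 2021-10-12 08:27 UTC
8·60 + 44 - 420 = 104 min
104 = 0·1440 + 104; 104 = 1·60 + 44 → 01:44, same day
→ 2021-08-30 01:44 CVZ

2021-08-30 01:44 CVZ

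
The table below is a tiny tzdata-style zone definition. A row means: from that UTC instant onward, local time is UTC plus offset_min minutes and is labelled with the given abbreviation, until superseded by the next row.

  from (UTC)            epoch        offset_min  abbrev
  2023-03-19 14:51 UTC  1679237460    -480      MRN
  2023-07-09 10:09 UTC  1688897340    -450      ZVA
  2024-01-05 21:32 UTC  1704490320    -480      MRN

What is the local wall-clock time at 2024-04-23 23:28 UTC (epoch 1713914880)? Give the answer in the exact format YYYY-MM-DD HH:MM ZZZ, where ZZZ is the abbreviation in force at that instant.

2024-04-23 15:28 MRN

Query: 2024-04-23 23:28 UTC
Rule 3/3 (MRN, -08:00): 2024-01-05 21:32 UTC ≤ query < +∞
23·60 + 28 - 480 = 928 min
928 = 0·1440 + 928; 928 = 15·60 + 28 → 15:28, same day
→ 2024-04-23 15:28 MRN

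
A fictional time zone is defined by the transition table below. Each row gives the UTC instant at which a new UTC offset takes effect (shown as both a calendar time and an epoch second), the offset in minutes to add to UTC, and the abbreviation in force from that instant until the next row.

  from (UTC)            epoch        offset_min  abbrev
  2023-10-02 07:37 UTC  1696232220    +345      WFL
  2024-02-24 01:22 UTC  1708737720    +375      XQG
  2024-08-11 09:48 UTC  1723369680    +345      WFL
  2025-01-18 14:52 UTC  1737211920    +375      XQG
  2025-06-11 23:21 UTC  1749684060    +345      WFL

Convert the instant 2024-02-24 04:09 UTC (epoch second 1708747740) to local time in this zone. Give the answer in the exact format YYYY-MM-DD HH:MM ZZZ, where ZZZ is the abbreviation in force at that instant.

2024-02-24 10:24 XQG

Query: 2024-02-24 04:09 UTC
Rule 2/5 (XQG, +06:15): 2024-02-24 01:22 UTC ≤ query < 2024-08-11 09:48 UTC
4·60 + 9 + 375 = 624 min
624 = 0·1440 + 624; 624 = 10·60 + 24 → 10:24, same day
→ 2024-02-24 10:24 XQG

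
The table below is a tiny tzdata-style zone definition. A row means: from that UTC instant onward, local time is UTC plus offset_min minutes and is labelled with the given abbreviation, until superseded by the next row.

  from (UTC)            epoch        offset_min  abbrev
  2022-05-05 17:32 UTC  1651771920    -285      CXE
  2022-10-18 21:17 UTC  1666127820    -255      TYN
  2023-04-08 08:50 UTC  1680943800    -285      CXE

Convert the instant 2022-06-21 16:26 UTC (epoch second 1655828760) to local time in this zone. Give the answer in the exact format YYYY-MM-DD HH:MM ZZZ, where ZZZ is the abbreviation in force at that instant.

Query: 2022-06-21 16:26 UTC
Rule 1/3 (CXE, -04:45): 2022-05-05 17:32 UTC ≤ query < 2022-10-18 21:17 UTC
16·60 + 26 - 285 = 701 min
701 = 0·1440 + 701; 701 = 11·60 + 41 → 11:41, same day
→ 2022-06-21 11:41 CXE

2022-06-21 11:41 CXE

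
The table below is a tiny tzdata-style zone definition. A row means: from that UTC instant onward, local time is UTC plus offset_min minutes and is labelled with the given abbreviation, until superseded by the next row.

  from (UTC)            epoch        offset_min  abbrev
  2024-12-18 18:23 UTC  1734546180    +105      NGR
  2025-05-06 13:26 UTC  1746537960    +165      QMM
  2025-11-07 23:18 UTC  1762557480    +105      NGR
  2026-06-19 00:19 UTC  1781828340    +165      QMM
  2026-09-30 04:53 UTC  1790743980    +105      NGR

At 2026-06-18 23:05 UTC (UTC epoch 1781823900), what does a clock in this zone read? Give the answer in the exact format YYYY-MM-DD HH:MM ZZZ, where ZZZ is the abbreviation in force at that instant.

Query: 2026-06-18 23:05 UTC
Rule 3/5 (NGR, +01:45): 2025-11-07 23:18 UTC ≤ query < 2026-06-19 00:19 UTC
23·60 + 5 + 105 = 1490 min
1490 = 1·1440 + 50; 50 = 0·60 + 50 → 00:50, 2026-06-18 + 1 day = 2026-06-19
→ 2026-06-19 00:50 NGR

2026-06-19 00:50 NGR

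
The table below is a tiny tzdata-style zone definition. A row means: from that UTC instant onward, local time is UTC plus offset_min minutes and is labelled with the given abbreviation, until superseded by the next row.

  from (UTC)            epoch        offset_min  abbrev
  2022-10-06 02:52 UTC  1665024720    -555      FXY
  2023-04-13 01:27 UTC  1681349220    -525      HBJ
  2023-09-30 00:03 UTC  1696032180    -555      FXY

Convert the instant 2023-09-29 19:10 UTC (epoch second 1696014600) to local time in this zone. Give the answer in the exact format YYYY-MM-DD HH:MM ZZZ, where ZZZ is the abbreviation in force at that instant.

2023-09-29 10:25 HBJ

Query: 2023-09-29 19:10 UTC
Rule 2/3 (HBJ, -08:45): 2023-04-13 01:27 UTC ≤ query < 2023-09-30 00:03 UTC
19·60 + 10 - 525 = 625 min
625 = 0·1440 + 625; 625 = 10·60 + 25 → 10:25, same day
→ 2023-09-29 10:25 HBJ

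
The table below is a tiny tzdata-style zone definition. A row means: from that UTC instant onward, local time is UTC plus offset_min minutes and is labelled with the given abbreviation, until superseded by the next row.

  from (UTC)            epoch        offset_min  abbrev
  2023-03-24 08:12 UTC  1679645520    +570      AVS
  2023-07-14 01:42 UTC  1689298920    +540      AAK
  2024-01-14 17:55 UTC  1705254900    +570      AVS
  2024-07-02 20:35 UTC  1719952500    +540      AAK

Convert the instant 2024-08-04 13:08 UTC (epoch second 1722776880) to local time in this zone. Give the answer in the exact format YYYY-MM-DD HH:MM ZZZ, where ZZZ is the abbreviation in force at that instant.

Query: 2024-08-04 13:08 UTC
Rule 4/4 (AAK, +09:00): 2024-07-02 20:35 UTC ≤ query < +∞
13·60 + 8 + 540 = 1328 min
1328 = 0·1440 + 1328; 1328 = 22·60 + 8 → 22:08, same day
→ 2024-08-04 22:08 AAK

2024-08-04 22:08 AAK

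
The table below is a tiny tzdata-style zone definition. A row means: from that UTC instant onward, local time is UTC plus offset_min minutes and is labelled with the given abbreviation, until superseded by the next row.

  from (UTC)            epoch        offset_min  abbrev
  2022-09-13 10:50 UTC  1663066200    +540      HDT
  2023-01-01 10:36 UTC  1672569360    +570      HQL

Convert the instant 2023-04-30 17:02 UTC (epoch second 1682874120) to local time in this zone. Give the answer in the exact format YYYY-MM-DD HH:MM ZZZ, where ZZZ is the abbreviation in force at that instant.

2023-05-01 02:32 HQL

Query: 2023-04-30 17:02 UTC
Rule 2/2 (HQL, +09:30): 2023-01-01 10:36 UTC ≤ query < +∞
17·60 + 2 + 570 = 1592 min
1592 = 1·1440 + 152; 152 = 2·60 + 32 → 02:32, 2023-04-30 + 1 day = 2023-05-01
→ 2023-05-01 02:32 HQL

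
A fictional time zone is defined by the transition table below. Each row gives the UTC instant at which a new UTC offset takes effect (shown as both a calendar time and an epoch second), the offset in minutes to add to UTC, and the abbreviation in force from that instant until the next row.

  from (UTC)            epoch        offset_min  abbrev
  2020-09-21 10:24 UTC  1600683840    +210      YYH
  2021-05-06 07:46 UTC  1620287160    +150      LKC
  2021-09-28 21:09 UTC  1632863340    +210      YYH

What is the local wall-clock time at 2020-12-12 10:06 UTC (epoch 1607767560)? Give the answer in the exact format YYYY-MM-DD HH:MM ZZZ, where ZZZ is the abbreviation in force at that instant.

2020-12-12 13:36 YYH

Query: 2020-12-12 10:06 UTC
Rule 1/3 (YYH, +03:30): 2020-09-21 10:24 UTC ≤ query < 2021-05-06 07:46 UTC
10·60 + 6 + 210 = 816 min
816 = 0·1440 + 816; 816 = 13·60 + 36 → 13:36, same day
→ 2020-12-12 13:36 YYH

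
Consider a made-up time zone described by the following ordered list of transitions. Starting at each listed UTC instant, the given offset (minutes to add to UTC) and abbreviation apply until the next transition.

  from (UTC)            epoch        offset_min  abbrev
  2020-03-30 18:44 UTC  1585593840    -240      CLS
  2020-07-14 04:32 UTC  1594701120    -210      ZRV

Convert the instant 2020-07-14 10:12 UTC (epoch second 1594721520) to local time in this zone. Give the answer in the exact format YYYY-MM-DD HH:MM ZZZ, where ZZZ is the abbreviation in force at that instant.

2020-07-14 06:42 ZRV

Query: 2020-07-14 10:12 UTC
Rule 2/2 (ZRV, -03:30): 2020-07-14 04:32 UTC ≤ query < +∞
10·60 + 12 - 210 = 402 min
402 = 0·1440 + 402; 402 = 6·60 + 42 → 06:42, same day
→ 2020-07-14 06:42 ZRV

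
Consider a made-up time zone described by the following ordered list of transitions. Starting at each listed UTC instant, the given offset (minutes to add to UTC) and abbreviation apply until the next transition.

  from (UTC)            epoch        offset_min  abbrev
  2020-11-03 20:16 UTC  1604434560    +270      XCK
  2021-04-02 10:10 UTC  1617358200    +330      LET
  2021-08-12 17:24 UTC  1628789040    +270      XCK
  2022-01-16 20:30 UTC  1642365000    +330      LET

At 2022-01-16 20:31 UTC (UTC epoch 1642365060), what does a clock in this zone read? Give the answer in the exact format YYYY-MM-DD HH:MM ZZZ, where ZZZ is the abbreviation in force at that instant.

Query: 2022-01-16 20:31 UTC
Rule 4/4 (LET, +05:30): 2022-01-16 20:30 UTC ≤ query < +∞
20·60 + 31 + 330 = 1561 min
1561 = 1·1440 + 121; 121 = 2·60 + 1 → 02:01, 2022-01-16 + 1 day = 2022-01-17
→ 2022-01-17 02:01 LET

2022-01-17 02:01 LET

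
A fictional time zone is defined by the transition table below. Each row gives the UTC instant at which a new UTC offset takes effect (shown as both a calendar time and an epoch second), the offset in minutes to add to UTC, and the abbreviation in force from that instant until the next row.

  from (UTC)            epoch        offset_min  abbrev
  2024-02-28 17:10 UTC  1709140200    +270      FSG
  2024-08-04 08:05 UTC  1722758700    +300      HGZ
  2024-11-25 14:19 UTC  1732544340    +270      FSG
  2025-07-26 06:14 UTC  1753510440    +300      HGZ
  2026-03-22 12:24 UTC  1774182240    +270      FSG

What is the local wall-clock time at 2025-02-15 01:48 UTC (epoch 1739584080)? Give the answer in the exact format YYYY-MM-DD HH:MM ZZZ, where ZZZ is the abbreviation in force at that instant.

2025-02-15 06:18 FSG

Query: 2025-02-15 01:48 UTC
Rule 3/5 (FSG, +04:30): 2024-11-25 14:19 UTC ≤ query < 2025-07-26 06:14 UTC
1·60 + 48 + 270 = 378 min
378 = 0·1440 + 378; 378 = 6·60 + 18 → 06:18, same day
→ 2025-02-15 06:18 FSG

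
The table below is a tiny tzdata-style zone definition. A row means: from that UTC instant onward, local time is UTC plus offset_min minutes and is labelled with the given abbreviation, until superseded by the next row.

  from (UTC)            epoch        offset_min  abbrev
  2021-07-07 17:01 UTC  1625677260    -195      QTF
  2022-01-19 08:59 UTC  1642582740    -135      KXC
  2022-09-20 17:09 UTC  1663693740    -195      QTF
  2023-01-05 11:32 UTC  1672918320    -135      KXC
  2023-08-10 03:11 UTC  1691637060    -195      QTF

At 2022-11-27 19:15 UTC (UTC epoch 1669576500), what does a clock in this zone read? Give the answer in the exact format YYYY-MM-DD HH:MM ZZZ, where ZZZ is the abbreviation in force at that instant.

2022-11-27 16:00 QTF

Query: 2022-11-27 19:15 UTC
Rule 3/5 (QTF, -03:15): 2022-09-20 17:09 UTC ≤ query < 2023-01-05 11:32 UTC
19·60 + 15 - 195 = 960 min
960 = 0·1440 + 960; 960 = 16·60 + 0 → 16:00, same day
→ 2022-11-27 16:00 QTF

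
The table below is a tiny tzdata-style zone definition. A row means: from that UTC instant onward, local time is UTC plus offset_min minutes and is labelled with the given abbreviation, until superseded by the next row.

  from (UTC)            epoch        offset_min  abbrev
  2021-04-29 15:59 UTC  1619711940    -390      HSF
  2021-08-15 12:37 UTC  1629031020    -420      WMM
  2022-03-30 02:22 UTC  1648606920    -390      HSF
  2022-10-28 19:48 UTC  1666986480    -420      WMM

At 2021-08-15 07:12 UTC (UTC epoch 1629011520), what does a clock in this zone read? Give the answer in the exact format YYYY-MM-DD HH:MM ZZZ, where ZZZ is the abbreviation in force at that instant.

Query: 2021-08-15 07:12 UTC
Rule 1/4 (HSF, -06:30): 2021-04-29 15:59 UTC ≤ query < 2021-08-15 12:37 UTC
7·60 + 12 - 390 = 42 min
42 = 0·1440 + 42; 42 = 0·60 + 42 → 00:42, same day
→ 2021-08-15 00:42 HSF

2021-08-15 00:42 HSF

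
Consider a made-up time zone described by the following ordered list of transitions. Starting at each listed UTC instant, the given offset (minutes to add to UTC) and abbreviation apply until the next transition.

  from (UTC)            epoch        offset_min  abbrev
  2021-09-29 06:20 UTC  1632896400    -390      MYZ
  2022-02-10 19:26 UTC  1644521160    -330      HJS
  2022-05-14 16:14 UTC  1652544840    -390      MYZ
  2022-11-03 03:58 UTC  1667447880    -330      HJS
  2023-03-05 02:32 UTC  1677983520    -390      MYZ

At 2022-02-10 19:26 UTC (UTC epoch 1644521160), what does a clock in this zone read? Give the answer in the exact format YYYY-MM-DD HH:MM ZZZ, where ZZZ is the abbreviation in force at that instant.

Query: 2022-02-10 19:26 UTC
Rule 2/5 (HJS, -05:30): 2022-02-10 19:26 UTC ≤ query < 2022-05-14 16:14 UTC
19·60 + 26 - 330 = 836 min
836 = 0·1440 + 836; 836 = 13·60 + 56 → 13:56, same day
→ 2022-02-10 13:56 HJS

2022-02-10 13:56 HJS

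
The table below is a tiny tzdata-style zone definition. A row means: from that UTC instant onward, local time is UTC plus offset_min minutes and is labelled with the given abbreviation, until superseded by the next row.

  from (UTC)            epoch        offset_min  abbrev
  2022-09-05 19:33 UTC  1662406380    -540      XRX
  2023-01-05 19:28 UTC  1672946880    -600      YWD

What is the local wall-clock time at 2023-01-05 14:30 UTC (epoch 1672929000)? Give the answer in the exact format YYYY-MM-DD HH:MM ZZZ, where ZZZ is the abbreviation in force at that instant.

Query: 2023-01-05 14:30 UTC
Rule 1/2 (XRX, -09:00): 2022-09-05 19:33 UTC ≤ query < 2023-01-05 19:28 UTC
14·60 + 30 - 540 = 330 min
330 = 0·1440 + 330; 330 = 5·60 + 30 → 05:30, same day
→ 2023-01-05 05:30 XRX

2023-01-05 05:30 XRX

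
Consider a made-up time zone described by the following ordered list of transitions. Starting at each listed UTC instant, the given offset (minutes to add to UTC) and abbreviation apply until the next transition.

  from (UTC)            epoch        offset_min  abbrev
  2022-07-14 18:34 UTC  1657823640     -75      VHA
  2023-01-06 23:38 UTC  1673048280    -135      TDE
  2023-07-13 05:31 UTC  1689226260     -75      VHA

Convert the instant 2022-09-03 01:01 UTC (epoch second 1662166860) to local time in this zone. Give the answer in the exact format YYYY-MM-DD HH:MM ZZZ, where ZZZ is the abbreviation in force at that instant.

2022-09-02 23:46 VHA

Query: 2022-09-03 01:01 UTC
Rule 1/3 (VHA, -01:15): 2022-07-14 18:34 UTC ≤ query < 2023-01-06 23:38 UTC
1·60 + 1 - 75 = -14 min
-14 = -1·1440 + 1426; 1426 = 23·60 + 46 → 23:46, 2022-09-03 - 1 day = 2022-09-02
→ 2022-09-02 23:46 VHA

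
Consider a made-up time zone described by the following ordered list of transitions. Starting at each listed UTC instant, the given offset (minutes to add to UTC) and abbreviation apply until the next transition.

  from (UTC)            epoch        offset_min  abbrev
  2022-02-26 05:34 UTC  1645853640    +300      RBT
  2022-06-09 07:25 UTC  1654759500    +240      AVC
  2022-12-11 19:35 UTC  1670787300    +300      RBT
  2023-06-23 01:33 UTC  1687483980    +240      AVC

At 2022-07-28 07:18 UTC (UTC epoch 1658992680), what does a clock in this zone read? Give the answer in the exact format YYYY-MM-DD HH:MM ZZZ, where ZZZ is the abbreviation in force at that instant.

Query: 2022-07-28 07:18 UTC
Rule 2/4 (AVC, +04:00): 2022-06-09 07:25 UTC ≤ query < 2022-12-11 19:35 UTC
7·60 + 18 + 240 = 678 min
678 = 0·1440 + 678; 678 = 11·60 + 18 → 11:18, same day
→ 2022-07-28 11:18 AVC

2022-07-28 11:18 AVC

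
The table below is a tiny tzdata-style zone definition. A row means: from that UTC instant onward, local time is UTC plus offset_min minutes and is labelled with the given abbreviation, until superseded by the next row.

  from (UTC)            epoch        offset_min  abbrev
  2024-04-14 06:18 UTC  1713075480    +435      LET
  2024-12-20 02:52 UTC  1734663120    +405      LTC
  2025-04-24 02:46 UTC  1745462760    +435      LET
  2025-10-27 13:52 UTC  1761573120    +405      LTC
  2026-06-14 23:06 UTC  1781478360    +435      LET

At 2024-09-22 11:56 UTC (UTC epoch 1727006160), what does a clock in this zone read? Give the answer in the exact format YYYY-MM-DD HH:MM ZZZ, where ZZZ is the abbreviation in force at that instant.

2024-09-22 19:11 LET

Query: 2024-09-22 11:56 UTC
Rule 1/5 (LET, +07:15): 2024-04-14 06:18 UTC ≤ query < 2024-12-20 02:52 UTC
11·60 + 56 + 435 = 1151 min
1151 = 0·1440 + 1151; 1151 = 19·60 + 11 → 19:11, same day
→ 2024-09-22 19:11 LET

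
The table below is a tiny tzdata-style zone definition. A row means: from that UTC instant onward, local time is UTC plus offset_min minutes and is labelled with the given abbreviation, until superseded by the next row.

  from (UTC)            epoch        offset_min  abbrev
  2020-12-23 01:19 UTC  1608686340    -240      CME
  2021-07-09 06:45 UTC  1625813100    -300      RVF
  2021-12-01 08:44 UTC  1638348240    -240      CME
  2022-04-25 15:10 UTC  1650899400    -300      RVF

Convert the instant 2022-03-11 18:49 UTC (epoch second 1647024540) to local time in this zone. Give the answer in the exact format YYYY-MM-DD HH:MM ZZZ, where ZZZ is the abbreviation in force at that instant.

2022-03-11 14:49 CME

Query: 2022-03-11 18:49 UTC
Rule 3/4 (CME, -04:00): 2021-12-01 08:44 UTC ≤ query < 2022-04-25 15:10 UTC
18·60 + 49 - 240 = 889 min
889 = 0·1440 + 889; 889 = 14·60 + 49 → 14:49, same day
→ 2022-03-11 14:49 CME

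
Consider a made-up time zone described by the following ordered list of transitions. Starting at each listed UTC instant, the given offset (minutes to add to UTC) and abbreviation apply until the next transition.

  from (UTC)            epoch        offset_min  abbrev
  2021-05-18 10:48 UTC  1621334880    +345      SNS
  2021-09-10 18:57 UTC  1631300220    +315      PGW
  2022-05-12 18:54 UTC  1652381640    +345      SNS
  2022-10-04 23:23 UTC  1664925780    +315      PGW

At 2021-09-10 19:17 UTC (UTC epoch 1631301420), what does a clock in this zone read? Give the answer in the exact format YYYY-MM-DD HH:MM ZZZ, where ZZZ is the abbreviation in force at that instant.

2021-09-11 00:32 PGW

Query: 2021-09-10 19:17 UTC
Rule 2/4 (PGW, +05:15): 2021-09-10 18:57 UTC ≤ query < 2022-05-12 18:54 UTC
19·60 + 17 + 315 = 1472 min
1472 = 1·1440 + 32; 32 = 0·60 + 32 → 00:32, 2021-09-10 + 1 day = 2021-09-11
→ 2021-09-11 00:32 PGW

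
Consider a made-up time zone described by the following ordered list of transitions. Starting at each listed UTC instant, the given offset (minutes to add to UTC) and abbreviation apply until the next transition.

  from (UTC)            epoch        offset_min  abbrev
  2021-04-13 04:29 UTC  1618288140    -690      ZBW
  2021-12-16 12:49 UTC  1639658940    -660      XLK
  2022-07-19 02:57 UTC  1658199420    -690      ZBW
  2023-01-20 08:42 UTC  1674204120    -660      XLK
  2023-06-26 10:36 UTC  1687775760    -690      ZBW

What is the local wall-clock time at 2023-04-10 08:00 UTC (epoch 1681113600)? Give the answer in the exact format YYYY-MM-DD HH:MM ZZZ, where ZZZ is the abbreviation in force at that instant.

Query: 2023-04-10 08:00 UTC
Rule 4/5 (XLK, -11:00): 2023-01-20 08:42 UTC ≤ query < 2023-06-26 10:36 UTC
8·60 + 0 - 660 = -180 min
-180 = -1·1440 + 1260; 1260 = 21·60 + 0 → 21:00, 2023-04-10 - 1 day = 2023-04-09
→ 2023-04-09 21:00 XLK

2023-04-09 21:00 XLK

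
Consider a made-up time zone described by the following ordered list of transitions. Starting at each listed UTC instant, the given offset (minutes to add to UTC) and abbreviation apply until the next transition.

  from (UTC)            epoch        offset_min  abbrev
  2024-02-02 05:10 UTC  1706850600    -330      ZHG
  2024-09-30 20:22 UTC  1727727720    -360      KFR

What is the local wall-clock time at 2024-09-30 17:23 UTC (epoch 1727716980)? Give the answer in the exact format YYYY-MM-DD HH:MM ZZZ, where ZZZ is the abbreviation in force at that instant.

Query: 2024-09-30 17:23 UTC
Rule 1/2 (ZHG, -05:30): 2024-02-02 05:10 UTC ≤ query < 2024-09-30 20:22 UTC
17·60 + 23 - 330 = 713 min
713 = 0·1440 + 713; 713 = 11·60 + 53 → 11:53, same day
→ 2024-09-30 11:53 ZHG

2024-09-30 11:53 ZHG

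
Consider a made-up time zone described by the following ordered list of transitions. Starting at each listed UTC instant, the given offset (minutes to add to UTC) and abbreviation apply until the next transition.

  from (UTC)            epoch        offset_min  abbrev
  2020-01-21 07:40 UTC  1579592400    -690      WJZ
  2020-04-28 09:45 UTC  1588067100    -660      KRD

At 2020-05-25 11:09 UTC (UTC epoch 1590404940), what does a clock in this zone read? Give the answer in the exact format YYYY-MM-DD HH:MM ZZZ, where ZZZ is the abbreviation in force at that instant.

2020-05-25 00:09 KRD

Query: 2020-05-25 11:09 UTC
Rule 2/2 (KRD, -11:00): 2020-04-28 09:45 UTC ≤ query < +∞
11·60 + 9 - 660 = 9 min
9 = 0·1440 + 9; 9 = 0·60 + 9 → 00:09, same day
→ 2020-05-25 00:09 KRD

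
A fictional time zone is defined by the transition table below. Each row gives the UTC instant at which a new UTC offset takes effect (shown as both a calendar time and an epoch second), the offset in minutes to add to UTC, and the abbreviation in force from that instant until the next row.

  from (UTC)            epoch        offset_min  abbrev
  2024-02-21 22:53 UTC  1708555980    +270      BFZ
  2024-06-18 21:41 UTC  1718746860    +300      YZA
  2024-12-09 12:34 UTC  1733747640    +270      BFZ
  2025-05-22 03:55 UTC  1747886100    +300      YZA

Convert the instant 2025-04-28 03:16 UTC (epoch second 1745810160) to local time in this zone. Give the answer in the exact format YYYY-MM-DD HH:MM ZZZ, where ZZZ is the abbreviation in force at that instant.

2025-04-28 07:46 BFZ

Query: 2025-04-28 03:16 UTC
Rule 3/4 (BFZ, +04:30): 2024-12-09 12:34 UTC ≤ query < 2025-05-22 03:55 UTC
3·60 + 16 + 270 = 466 min
466 = 0·1440 + 466; 466 = 7·60 + 46 → 07:46, same day
→ 2025-04-28 07:46 BFZ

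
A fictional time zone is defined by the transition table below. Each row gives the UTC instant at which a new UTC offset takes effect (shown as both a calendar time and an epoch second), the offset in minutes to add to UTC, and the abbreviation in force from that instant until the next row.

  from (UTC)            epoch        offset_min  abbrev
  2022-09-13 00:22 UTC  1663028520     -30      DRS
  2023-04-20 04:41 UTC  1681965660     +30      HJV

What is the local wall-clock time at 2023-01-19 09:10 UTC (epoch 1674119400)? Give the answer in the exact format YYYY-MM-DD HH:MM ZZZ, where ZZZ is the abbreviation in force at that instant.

Query: 2023-01-19 09:10 UTC
Rule 1/2 (DRS, -00:30): 2022-09-13 00:22 UTC ≤ query < 2023-04-20 04:41 UTC
9·60 + 10 - 30 = 520 min
520 = 0·1440 + 520; 520 = 8·60 + 40 → 08:40, same day
→ 2023-01-19 08:40 DRS

2023-01-19 08:40 DRS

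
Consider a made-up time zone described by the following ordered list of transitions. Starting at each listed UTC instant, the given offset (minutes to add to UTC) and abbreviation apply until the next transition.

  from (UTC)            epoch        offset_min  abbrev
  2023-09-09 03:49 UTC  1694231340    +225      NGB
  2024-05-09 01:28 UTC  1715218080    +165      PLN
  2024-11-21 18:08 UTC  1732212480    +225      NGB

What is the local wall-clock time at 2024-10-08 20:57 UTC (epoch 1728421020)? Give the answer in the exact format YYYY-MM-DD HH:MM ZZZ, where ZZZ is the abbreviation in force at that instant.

2024-10-08 23:42 PLN

Query: 2024-10-08 20:57 UTC
Rule 2/3 (PLN, +02:45): 2024-05-09 01:28 UTC ≤ query < 2024-11-21 18:08 UTC
20·60 + 57 + 165 = 1422 min
1422 = 0·1440 + 1422; 1422 = 23·60 + 42 → 23:42, same day
→ 2024-10-08 23:42 PLN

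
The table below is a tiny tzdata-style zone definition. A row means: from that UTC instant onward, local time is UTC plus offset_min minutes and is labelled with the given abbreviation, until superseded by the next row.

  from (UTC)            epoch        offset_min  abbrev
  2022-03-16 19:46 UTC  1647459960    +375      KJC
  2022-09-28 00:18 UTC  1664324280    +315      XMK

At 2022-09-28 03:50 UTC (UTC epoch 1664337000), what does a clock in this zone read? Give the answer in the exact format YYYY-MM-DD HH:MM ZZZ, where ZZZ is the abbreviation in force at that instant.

Query: 2022-09-28 03:50 UTC
Rule 2/2 (XMK, +05:15): 2022-09-28 00:18 UTC ≤ query < +∞
3·60 + 50 + 315 = 545 min
545 = 0·1440 + 545; 545 = 9·60 + 5 → 09:05, same day
→ 2022-09-28 09:05 XMK

2022-09-28 09:05 XMK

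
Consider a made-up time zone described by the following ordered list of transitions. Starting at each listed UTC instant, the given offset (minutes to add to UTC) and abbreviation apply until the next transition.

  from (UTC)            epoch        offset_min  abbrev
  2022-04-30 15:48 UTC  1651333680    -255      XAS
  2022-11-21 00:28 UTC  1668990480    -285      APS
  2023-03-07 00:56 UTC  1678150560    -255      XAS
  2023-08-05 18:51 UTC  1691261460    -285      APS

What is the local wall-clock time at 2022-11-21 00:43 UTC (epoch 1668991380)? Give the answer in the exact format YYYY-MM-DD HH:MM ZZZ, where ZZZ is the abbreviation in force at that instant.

Query: 2022-11-21 00:43 UTC
Rule 2/4 (APS, -04:45): 2022-11-21 00:28 UTC ≤ query < 2023-03-07 00:56 UTC
0·60 + 43 - 285 = -242 min
-242 = -1·1440 + 1198; 1198 = 19·60 + 58 → 19:58, 2022-11-21 - 1 day = 2022-11-20
→ 2022-11-20 19:58 APS

2022-11-20 19:58 APS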